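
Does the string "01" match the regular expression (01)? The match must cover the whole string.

Split as 0·1: 0 matches 0 and 1 matches 1.

yes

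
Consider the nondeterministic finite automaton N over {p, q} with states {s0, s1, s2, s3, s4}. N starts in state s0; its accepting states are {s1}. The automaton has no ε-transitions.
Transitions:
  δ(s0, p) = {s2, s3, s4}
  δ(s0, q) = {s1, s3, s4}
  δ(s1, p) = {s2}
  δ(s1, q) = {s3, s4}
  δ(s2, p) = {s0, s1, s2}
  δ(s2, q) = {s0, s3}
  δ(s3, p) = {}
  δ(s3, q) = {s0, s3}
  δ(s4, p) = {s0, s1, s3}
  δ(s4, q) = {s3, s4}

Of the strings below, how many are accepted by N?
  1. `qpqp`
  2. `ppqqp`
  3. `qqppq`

`qpqp`: accepted
`ppqqp`: accepted
`qqppq`: accepted

3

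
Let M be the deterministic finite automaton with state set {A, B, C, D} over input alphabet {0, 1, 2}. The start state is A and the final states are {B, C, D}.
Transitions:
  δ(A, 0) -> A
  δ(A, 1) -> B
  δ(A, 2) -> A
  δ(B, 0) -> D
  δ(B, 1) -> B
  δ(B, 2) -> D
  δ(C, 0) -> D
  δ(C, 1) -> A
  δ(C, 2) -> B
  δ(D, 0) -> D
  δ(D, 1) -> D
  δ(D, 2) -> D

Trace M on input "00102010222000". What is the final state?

A --0--> A
A --0--> A
A --1--> B
B --0--> D
D --2--> D
D --0--> D
D --1--> D
D --0--> D
D --2--> D
D --2--> D
D --2--> D
D --0--> D
D --0--> D
D --0--> D

D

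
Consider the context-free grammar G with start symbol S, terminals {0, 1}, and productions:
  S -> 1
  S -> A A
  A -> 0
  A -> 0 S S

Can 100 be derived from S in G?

no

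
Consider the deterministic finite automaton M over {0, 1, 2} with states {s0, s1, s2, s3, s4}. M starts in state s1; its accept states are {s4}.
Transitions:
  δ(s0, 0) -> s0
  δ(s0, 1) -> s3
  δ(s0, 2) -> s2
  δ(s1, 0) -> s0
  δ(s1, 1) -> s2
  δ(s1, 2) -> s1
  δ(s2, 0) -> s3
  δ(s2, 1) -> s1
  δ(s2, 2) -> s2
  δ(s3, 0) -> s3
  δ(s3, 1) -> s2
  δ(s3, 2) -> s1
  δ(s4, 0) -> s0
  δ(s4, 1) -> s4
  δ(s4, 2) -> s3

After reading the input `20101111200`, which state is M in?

s1 --2--> s1
s1 --0--> s0
s0 --1--> s3
s3 --0--> s3
s3 --1--> s2
s2 --1--> s1
s1 --1--> s2
s2 --1--> s1
s1 --2--> s1
s1 --0--> s0
s0 --0--> s0

s0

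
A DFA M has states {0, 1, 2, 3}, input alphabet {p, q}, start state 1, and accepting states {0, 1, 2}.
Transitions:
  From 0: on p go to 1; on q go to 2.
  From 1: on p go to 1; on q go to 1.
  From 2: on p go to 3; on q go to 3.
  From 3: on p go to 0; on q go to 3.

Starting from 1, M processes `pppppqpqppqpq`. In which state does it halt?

1 --p--> 1
1 --p--> 1
1 --p--> 1
1 --p--> 1
1 --p--> 1
1 --q--> 1
1 --p--> 1
1 --q--> 1
1 --p--> 1
1 --p--> 1
1 --q--> 1
1 --p--> 1
1 --q--> 1

1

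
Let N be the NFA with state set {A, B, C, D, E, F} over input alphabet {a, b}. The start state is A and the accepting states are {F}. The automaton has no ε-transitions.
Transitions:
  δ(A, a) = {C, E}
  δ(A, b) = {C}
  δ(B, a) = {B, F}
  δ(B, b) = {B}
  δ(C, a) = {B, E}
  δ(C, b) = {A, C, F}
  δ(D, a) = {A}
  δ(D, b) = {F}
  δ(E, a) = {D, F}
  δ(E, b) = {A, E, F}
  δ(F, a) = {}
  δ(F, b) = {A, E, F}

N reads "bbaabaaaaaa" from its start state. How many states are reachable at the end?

Start: {A}
read b: {C}
read b: {A, C, F}
read a: {B, C, E}
read a: {B, D, E, F}
read b: {A, B, E, F}
read a: {B, C, D, E, F}
read a: {A, B, D, E, F}
read a: {A, B, C, D, E, F}
read a: {A, B, C, D, E, F}
read a: {A, B, C, D, E, F}
read a: {A, B, C, D, E, F}
Final reachable set {A, B, C, D, E, F} has 6 states.

6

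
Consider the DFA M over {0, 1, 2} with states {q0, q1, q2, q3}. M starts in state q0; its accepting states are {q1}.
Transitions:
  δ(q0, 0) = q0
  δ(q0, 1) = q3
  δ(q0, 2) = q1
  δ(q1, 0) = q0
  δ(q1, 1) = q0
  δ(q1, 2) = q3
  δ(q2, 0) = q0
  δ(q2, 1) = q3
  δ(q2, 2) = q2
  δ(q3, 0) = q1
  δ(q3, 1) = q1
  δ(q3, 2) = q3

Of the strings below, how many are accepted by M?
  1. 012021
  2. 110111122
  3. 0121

2

012021: accepted
110111122: rejected
0121: accepted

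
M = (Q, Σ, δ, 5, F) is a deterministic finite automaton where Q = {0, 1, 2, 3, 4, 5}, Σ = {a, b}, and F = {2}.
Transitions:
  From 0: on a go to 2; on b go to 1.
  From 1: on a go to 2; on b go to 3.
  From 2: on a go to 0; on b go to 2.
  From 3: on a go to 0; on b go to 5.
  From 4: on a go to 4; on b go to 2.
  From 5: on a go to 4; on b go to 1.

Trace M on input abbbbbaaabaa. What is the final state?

5 --a--> 4
4 --b--> 2
2 --b--> 2
2 --b--> 2
2 --b--> 2
2 --b--> 2
2 --a--> 0
0 --a--> 2
2 --a--> 0
0 --b--> 1
1 --a--> 2
2 --a--> 0

0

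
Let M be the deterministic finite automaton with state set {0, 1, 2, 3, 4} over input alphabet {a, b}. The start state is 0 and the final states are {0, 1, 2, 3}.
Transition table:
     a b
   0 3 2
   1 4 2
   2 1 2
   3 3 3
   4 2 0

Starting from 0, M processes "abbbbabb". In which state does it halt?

0 --a--> 3
3 --b--> 3
3 --b--> 3
3 --b--> 3
3 --b--> 3
3 --a--> 3
3 --b--> 3
3 --b--> 3

3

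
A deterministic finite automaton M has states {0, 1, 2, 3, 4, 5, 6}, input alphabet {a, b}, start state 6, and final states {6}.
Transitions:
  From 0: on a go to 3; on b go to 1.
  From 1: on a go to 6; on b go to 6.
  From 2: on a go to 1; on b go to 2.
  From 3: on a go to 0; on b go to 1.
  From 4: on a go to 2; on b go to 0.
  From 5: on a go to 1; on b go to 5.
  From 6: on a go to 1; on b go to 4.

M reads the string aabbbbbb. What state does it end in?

0

6 --a--> 1
1 --a--> 6
6 --b--> 4
4 --b--> 0
0 --b--> 1
1 --b--> 6
6 --b--> 4
4 --b--> 0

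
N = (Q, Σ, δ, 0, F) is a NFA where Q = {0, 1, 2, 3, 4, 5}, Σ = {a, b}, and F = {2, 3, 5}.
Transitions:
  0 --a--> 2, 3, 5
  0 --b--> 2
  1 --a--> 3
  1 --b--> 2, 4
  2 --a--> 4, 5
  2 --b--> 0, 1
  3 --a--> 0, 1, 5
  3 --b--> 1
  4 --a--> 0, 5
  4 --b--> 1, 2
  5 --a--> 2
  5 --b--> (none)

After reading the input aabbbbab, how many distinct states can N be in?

3

Start: {0}
read a: {2, 3, 5}
read a: {0, 1, 2, 4, 5}
read b: {0, 1, 2, 4}
read b: {0, 1, 2, 4}
read b: {0, 1, 2, 4}
read b: {0, 1, 2, 4}
read a: {0, 2, 3, 4, 5}
read b: {0, 1, 2}
Final reachable set {0, 1, 2} has 3 states.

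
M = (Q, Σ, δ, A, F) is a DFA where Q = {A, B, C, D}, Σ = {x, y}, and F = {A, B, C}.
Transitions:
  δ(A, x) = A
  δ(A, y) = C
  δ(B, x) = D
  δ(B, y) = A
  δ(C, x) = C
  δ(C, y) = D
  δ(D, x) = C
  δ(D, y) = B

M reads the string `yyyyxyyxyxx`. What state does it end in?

A --y--> C
C --y--> D
D --y--> B
B --y--> A
A --x--> A
A --y--> C
C --y--> D
D --x--> C
C --y--> D
D --x--> C
C --x--> C

C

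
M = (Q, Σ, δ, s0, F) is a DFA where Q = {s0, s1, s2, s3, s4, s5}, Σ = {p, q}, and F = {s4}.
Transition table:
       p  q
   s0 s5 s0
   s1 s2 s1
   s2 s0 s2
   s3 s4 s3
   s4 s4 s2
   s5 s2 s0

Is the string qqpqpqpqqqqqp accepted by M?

s0 --q--> s0
s0 --q--> s0
s0 --p--> s5
s5 --q--> s0
s0 --p--> s5
s5 --q--> s0
s0 --p--> s5
s5 --q--> s0
s0 --q--> s0
s0 --q--> s0
s0 --q--> s0
s0 --q--> s0
s0 --p--> s5
End in state s5, which is not an accepting state.

rejected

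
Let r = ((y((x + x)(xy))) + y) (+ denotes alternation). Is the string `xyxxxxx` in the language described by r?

Neither (y((x+x)(xy))) nor y matches xyxxxxx.

no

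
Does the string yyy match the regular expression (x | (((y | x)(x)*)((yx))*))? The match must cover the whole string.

no

Neither x nor (((y|x)(x)*)((yx))*) matches yyy.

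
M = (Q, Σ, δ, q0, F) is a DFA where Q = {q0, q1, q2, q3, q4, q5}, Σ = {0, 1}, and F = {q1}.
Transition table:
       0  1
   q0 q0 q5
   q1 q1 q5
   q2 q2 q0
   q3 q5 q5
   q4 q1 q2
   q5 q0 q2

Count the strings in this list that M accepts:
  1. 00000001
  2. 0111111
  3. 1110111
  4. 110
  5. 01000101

0

00000001: rejected
0111111: rejected
1110111: rejected
110: rejected
01000101: rejected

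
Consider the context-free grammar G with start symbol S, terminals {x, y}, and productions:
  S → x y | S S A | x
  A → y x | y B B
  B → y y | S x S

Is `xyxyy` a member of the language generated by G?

no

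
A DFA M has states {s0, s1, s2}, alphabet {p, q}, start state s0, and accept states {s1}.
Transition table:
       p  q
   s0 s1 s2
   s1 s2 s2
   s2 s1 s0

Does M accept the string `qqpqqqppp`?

accepted

s0 --q--> s2
s2 --q--> s0
s0 --p--> s1
s1 --q--> s2
s2 --q--> s0
s0 --q--> s2
s2 --p--> s1
s1 --p--> s2
s2 --p--> s1
End in state s1, which is an accepting state.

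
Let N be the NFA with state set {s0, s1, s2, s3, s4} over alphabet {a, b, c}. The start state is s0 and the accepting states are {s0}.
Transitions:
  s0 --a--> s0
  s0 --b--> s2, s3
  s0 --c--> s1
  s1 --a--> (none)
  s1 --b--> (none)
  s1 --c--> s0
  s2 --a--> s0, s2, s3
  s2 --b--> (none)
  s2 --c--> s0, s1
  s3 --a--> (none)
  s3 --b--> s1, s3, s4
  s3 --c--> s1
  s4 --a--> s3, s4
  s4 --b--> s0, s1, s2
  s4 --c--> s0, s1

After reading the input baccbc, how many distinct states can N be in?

2

Start: {s0}
read b: {s2, s3}
read a: {s0, s2, s3}
read c: {s0, s1}
read c: {s0, s1}
read b: {s2, s3}
read c: {s0, s1}
Final reachable set {s0, s1} has 2 states.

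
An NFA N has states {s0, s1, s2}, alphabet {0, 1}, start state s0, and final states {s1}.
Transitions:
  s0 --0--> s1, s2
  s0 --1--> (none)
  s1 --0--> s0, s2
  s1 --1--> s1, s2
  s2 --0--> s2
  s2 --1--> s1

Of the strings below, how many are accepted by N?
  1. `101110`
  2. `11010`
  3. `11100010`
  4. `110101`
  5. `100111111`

0

`101110`: rejected
`11010`: rejected
`11100010`: rejected
`110101`: rejected
`100111111`: rejected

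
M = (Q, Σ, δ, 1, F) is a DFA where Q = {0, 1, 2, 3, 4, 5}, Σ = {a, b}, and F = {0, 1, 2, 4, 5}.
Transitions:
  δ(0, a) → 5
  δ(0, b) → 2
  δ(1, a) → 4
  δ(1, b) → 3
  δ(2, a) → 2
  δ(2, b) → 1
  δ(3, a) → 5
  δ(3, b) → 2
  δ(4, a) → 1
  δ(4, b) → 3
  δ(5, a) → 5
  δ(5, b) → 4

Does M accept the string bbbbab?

accepted

1 --b--> 3
3 --b--> 2
2 --b--> 1
1 --b--> 3
3 --a--> 5
5 --b--> 4
End in state 4, which is an accepting state.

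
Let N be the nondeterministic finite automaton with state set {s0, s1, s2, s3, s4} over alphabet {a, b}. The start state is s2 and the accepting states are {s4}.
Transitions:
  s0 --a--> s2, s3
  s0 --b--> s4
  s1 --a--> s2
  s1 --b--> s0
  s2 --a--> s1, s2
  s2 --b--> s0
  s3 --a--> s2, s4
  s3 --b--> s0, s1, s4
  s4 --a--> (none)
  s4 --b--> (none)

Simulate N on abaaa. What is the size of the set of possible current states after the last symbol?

2

Start: {s2}
read a: {s1, s2}
read b: {s0}
read a: {s2, s3}
read a: {s1, s2, s4}
read a: {s1, s2}
Final reachable set {s1, s2} has 2 states.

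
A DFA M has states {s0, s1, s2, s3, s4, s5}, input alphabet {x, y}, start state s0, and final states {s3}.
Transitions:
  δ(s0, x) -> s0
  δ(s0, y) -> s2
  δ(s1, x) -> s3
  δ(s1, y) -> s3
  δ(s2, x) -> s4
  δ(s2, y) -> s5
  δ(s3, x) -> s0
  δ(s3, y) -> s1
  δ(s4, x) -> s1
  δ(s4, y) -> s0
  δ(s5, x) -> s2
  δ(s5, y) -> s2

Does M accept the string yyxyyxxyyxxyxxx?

accepted

s0 --y--> s2
s2 --y--> s5
s5 --x--> s2
s2 --y--> s5
s5 --y--> s2
s2 --x--> s4
s4 --x--> s1
s1 --y--> s3
s3 --y--> s1
s1 --x--> s3
s3 --x--> s0
s0 --y--> s2
s2 --x--> s4
s4 --x--> s1
s1 --x--> s3
End in state s3, which is an accepting state.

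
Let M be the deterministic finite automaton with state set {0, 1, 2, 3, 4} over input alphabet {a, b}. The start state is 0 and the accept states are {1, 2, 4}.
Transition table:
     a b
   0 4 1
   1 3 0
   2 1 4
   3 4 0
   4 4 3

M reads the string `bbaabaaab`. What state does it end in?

0 --b--> 1
1 --b--> 0
0 --a--> 4
4 --a--> 4
4 --b--> 3
3 --a--> 4
4 --a--> 4
4 --a--> 4
4 --b--> 3

3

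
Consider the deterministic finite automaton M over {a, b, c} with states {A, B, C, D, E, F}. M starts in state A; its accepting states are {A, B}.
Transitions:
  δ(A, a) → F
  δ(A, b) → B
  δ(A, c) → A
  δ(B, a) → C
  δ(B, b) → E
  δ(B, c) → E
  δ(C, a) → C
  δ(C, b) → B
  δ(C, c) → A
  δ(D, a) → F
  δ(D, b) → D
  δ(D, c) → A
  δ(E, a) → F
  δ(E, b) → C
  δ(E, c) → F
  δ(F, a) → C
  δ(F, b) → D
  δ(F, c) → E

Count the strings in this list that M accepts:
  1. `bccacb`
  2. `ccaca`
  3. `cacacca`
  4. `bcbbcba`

`bccacb`: accepted
`ccaca`: rejected
`cacacca`: rejected
`bcbbcba`: rejected

1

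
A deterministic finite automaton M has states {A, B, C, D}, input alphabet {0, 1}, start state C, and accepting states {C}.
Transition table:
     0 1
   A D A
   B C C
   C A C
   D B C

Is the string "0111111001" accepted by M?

C --0--> A
A --1--> A
A --1--> A
A --1--> A
A --1--> A
A --1--> A
A --1--> A
A --0--> D
D --0--> B
B --1--> C
End in state C, which is an accepting state.

accepted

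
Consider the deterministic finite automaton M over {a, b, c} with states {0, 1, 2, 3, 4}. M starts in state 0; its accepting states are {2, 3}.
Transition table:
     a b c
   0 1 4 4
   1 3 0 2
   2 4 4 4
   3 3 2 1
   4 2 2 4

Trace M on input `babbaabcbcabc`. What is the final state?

0 --b--> 4
4 --a--> 2
2 --b--> 4
4 --b--> 2
2 --a--> 4
4 --a--> 2
2 --b--> 4
4 --c--> 4
4 --b--> 2
2 --c--> 4
4 --a--> 2
2 --b--> 4
4 --c--> 4

4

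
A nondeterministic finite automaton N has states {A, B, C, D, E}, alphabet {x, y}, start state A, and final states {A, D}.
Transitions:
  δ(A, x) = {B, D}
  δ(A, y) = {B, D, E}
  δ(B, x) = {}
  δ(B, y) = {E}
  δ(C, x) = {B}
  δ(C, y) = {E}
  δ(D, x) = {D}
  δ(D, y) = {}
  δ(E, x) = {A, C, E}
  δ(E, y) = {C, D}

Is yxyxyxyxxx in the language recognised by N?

accepted

Start: {A}
read y: {B, D, E}
read x: {A, C, D, E}
read y: {B, C, D, E}
read x: {A, B, C, D, E}
read y: {B, C, D, E}
read x: {A, B, C, D, E}
read y: {B, C, D, E}
read x: {A, B, C, D, E}
read x: {A, B, C, D, E}
read x: {A, B, C, D, E}
Reachable ∩ accepting = {A, D} — nonempty.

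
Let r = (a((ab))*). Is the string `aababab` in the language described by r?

yes

Split as a·ababab: a matches a and ((ab))* matches ababab.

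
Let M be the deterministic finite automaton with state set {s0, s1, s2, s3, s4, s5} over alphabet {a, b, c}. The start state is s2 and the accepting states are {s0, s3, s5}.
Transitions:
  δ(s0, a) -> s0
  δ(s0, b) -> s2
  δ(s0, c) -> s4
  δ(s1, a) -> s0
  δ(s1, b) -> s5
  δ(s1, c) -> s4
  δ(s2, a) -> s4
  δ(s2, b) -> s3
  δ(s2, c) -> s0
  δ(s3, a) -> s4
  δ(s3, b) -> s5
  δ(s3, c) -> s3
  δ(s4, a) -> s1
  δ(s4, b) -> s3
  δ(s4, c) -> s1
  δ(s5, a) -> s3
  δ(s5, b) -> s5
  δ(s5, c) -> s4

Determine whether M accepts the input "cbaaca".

s2 --c--> s0
s0 --b--> s2
s2 --a--> s4
s4 --a--> s1
s1 --c--> s4
s4 --a--> s1
End in state s1, which is not an accepting state.

rejected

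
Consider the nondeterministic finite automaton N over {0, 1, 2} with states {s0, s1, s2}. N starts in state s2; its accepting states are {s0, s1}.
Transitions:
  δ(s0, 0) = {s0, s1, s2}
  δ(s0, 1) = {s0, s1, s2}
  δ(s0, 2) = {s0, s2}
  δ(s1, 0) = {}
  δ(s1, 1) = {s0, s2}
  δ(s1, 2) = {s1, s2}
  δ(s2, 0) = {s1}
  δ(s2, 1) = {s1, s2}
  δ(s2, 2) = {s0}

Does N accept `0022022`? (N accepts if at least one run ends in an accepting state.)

Start: {s2}
read 0: {s1}
read 0: {}
The reachable set is empty and stays empty for the remaining 5 symbols.
Reachable ∩ accepting = {} — empty.

rejected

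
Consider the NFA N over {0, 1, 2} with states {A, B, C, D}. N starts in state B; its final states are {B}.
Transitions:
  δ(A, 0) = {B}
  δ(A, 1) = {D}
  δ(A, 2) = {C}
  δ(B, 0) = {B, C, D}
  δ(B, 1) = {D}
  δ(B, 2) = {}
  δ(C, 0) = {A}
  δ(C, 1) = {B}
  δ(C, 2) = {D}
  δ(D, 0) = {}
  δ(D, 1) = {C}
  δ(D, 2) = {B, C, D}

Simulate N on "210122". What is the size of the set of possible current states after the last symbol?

Start: {B}
read 2: {}
The reachable set is empty and stays empty for the remaining 5 symbols.
Final reachable set {} has 0 states.

0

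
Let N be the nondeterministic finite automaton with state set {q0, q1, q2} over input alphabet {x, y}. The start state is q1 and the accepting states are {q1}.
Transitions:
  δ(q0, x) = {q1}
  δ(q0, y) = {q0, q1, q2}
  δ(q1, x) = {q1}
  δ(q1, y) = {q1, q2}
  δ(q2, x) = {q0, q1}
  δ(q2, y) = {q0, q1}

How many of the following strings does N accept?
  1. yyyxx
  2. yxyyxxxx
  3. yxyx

yyyxx: accepted
yxyyxxxx: accepted
yxyx: accepted

3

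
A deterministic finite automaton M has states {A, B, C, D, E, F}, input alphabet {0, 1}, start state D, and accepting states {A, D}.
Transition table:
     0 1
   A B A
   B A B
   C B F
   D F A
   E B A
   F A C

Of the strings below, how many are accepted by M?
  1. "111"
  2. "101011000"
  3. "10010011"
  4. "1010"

"111": accepted
"101011000": rejected
"10010011": accepted
"1010": accepted

3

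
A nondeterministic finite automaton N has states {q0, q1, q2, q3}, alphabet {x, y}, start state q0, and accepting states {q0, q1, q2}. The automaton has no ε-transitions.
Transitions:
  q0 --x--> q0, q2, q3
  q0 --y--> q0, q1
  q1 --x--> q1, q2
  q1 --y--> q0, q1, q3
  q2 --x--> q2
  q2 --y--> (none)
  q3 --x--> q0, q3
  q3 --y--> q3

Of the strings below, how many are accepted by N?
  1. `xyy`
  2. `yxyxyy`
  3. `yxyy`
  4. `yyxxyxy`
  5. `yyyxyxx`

5

`xyy`: accepted
`yxyxyy`: accepted
`yxyy`: accepted
`yyxxyxy`: accepted
`yyyxyxx`: accepted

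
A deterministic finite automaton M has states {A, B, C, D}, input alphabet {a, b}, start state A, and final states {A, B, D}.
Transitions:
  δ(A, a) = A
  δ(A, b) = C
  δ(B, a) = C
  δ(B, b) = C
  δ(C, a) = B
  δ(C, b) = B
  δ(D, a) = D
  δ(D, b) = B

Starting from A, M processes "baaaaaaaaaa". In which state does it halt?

A --b--> C
C --a--> B
B --a--> C
C --a--> B
B --a--> C
C --a--> B
B --a--> C
C --a--> B
B --a--> C
C --a--> B
B --a--> C

C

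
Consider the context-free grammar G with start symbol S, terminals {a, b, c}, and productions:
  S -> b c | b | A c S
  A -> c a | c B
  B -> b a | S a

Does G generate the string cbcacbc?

S ⇒ AcS ⇒ cBcS ⇒ cSacS ⇒ cbcacS ⇒ cbcacbc

yes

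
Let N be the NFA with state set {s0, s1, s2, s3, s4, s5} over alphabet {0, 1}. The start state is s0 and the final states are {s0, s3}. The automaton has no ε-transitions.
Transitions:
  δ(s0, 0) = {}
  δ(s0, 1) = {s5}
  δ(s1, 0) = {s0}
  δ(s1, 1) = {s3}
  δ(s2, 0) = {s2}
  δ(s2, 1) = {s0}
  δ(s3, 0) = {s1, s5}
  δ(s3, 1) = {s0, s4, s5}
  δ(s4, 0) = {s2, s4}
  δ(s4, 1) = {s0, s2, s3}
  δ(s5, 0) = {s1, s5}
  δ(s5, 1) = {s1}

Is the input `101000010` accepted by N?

accepted

Start: {s0}
read 1: {s5}
read 0: {s1, s5}
read 1: {s1, s3}
read 0: {s0, s1, s5}
read 0: {s0, s1, s5}
read 0: {s0, s1, s5}
read 0: {s0, s1, s5}
read 1: {s1, s3, s5}
read 0: {s0, s1, s5}
Reachable ∩ accepting = {s0} — nonempty.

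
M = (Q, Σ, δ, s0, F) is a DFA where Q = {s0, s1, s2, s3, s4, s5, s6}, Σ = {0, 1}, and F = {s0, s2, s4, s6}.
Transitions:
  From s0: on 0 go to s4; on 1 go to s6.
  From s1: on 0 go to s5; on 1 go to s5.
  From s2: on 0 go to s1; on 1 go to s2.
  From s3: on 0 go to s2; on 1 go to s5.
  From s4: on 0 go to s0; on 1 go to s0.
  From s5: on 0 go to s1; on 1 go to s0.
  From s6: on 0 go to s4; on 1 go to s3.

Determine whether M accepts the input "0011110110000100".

accepted

s0 --0--> s4
s4 --0--> s0
s0 --1--> s6
s6 --1--> s3
s3 --1--> s5
s5 --1--> s0
s0 --0--> s4
s4 --1--> s0
s0 --1--> s6
s6 --0--> s4
s4 --0--> s0
s0 --0--> s4
s4 --0--> s0
s0 --1--> s6
s6 --0--> s4
s4 --0--> s0
End in state s0, which is an accepting state.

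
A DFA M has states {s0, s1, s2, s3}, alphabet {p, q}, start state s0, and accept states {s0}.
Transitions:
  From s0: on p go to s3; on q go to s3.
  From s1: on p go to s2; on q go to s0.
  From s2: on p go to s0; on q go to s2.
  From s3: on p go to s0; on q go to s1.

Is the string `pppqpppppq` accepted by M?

s0 --p--> s3
s3 --p--> s0
s0 --p--> s3
s3 --q--> s1
s1 --p--> s2
s2 --p--> s0
s0 --p--> s3
s3 --p--> s0
s0 --p--> s3
s3 --q--> s1
End in state s1, which is not an accepting state.

rejected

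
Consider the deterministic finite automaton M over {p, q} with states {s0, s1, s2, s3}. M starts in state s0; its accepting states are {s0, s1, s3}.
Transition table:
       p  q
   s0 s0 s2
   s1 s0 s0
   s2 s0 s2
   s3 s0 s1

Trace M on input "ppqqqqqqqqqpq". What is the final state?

s2

s0 --p--> s0
s0 --p--> s0
s0 --q--> s2
s2 --q--> s2
s2 --q--> s2
s2 --q--> s2
s2 --q--> s2
s2 --q--> s2
s2 --q--> s2
s2 --q--> s2
s2 --q--> s2
s2 --p--> s0
s0 --q--> s2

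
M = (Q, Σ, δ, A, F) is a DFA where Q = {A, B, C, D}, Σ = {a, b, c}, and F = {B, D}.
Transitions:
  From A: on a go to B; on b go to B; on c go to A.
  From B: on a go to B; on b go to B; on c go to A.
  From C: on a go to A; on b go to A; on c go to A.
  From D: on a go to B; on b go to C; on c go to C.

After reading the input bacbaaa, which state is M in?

A --b--> B
B --a--> B
B --c--> A
A --b--> B
B --a--> B
B --a--> B
B --a--> B

B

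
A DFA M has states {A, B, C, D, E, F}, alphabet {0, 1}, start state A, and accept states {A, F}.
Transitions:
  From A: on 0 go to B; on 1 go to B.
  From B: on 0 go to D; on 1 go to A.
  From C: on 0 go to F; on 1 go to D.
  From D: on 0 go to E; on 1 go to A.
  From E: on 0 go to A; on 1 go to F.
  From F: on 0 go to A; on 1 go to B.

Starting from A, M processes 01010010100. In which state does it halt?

A --0--> B
B --1--> A
A --0--> B
B --1--> A
A --0--> B
B --0--> D
D --1--> A
A --0--> B
B --1--> A
A --0--> B
B --0--> D

D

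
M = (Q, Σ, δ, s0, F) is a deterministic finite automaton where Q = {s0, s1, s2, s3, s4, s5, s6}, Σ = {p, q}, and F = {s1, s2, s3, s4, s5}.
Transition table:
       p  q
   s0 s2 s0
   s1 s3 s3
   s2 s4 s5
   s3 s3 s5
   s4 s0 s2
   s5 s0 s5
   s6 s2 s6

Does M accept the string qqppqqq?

accepted

s0 --q--> s0
s0 --q--> s0
s0 --p--> s2
s2 --p--> s4
s4 --q--> s2
s2 --q--> s5
s5 --q--> s5
End in state s5, which is an accepting state.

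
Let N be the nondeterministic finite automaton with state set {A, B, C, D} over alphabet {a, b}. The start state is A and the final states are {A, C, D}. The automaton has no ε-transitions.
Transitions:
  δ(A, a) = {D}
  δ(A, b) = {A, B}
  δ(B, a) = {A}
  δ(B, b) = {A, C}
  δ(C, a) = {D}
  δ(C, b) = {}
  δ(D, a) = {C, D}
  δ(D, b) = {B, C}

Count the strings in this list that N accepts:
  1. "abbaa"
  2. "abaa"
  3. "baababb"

"abbaa": accepted
"abaa": accepted
"baababb": accepted

3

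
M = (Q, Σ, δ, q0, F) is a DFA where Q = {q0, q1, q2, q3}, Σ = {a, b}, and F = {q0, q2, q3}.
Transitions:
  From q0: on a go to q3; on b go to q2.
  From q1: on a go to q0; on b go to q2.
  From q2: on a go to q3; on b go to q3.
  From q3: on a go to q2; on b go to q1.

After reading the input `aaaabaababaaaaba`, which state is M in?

q2

q0 --a--> q3
q3 --a--> q2
q2 --a--> q3
q3 --a--> q2
q2 --b--> q3
q3 --a--> q2
q2 --a--> q3
q3 --b--> q1
q1 --a--> q0
q0 --b--> q2
q2 --a--> q3
q3 --a--> q2
q2 --a--> q3
q3 --a--> q2
q2 --b--> q3
q3 --a--> q2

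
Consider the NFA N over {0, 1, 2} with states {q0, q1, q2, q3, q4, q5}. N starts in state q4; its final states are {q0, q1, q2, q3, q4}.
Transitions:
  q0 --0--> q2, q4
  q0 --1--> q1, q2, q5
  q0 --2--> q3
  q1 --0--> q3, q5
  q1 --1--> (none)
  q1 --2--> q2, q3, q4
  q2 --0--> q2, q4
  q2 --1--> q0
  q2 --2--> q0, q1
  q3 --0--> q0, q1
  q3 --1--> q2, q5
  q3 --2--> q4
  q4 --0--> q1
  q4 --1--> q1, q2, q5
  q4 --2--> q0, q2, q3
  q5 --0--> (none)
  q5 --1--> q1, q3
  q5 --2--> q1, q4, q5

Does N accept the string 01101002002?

rejected

Start: {q4}
read 0: {q1}
read 1: {}
The reachable set is empty and stays empty for the remaining 9 symbols.
Reachable ∩ accepting = {} — empty.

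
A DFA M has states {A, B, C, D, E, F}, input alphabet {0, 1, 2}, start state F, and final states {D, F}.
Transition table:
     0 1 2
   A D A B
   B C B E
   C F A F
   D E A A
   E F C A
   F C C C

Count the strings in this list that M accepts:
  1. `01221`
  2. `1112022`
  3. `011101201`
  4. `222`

`01221`: rejected
`1112022`: rejected
`011101201`: rejected
`222`: rejected

0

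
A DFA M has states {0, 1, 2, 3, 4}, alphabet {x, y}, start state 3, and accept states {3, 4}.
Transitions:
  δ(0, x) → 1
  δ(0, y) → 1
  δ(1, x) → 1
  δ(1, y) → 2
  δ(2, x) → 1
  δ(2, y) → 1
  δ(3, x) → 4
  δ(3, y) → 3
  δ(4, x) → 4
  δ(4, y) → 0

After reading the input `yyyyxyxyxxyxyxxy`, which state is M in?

3 --y--> 3
3 --y--> 3
3 --y--> 3
3 --y--> 3
3 --x--> 4
4 --y--> 0
0 --x--> 1
1 --y--> 2
2 --x--> 1
1 --x--> 1
1 --y--> 2
2 --x--> 1
1 --y--> 2
2 --x--> 1
1 --x--> 1
1 --y--> 2

2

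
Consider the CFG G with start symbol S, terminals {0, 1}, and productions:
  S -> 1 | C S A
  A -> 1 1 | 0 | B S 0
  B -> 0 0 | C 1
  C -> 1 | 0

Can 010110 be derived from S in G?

yes

S ⇒ CSA ⇒ 0SA ⇒ 01A ⇒ 01BS0 ⇒ 01C1S0 ⇒ 0101S0 ⇒ 010110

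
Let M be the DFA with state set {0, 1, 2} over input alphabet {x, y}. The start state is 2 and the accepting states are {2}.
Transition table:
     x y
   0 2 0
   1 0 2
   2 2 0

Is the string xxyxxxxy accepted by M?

2 --x--> 2
2 --x--> 2
2 --y--> 0
0 --x--> 2
2 --x--> 2
2 --x--> 2
2 --x--> 2
2 --y--> 0
End in state 0, which is not an accepting state.

rejected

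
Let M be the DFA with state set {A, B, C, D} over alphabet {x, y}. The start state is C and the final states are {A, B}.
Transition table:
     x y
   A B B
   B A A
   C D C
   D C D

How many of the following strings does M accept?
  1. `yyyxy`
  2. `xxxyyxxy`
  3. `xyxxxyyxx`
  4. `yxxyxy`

`yyyxy`: rejected
`xxxyyxxy`: rejected
`xyxxxyyxx`: rejected
`yxxyxy`: rejected

0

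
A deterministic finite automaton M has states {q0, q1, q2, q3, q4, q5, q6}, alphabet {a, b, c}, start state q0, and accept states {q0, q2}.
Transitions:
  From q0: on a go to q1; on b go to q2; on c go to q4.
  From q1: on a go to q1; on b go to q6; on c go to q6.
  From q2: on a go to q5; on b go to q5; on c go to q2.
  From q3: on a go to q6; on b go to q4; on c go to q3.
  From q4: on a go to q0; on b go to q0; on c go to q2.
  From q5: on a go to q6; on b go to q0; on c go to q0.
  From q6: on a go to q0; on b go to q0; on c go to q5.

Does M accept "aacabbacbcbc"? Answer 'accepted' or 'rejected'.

q0 --a--> q1
q1 --a--> q1
q1 --c--> q6
q6 --a--> q0
q0 --b--> q2
q2 --b--> q5
q5 --a--> q6
q6 --c--> q5
q5 --b--> q0
q0 --c--> q4
q4 --b--> q0
q0 --c--> q4
End in state q4, which is not an accepting state.

rejected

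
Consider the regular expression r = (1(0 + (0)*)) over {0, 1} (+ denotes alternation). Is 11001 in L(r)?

No split of 11001 into u·v has 1 matching u and (0+(0)*) matching v.

no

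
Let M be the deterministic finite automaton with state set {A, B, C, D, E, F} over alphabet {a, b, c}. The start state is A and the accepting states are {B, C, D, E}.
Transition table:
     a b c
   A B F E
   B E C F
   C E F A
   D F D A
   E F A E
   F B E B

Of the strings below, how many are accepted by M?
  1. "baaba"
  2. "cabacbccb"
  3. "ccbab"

2

"baaba": accepted
"cabacbccb": rejected
"ccbab": accepted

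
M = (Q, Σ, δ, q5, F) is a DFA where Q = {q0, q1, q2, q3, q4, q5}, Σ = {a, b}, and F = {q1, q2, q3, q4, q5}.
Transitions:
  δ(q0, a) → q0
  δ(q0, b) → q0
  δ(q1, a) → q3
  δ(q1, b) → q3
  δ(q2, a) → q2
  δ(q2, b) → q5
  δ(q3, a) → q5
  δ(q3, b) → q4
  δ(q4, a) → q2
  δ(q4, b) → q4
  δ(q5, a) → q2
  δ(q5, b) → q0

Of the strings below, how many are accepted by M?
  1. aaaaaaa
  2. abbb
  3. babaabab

aaaaaaa: accepted
abbb: rejected
babaabab: rejected

1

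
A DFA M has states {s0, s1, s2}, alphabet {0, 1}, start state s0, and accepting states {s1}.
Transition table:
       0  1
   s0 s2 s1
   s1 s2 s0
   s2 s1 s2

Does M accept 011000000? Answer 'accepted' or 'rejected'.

rejected

s0 --0--> s2
s2 --1--> s2
s2 --1--> s2
s2 --0--> s1
s1 --0--> s2
s2 --0--> s1
s1 --0--> s2
s2 --0--> s1
s1 --0--> s2
End in state s2, which is not an accepting state.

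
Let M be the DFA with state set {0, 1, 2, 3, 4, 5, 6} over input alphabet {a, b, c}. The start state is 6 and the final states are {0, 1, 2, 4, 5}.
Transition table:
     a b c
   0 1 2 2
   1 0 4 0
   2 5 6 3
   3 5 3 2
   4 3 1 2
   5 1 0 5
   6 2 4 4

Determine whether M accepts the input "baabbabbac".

accepted

6 --b--> 4
4 --a--> 3
3 --a--> 5
5 --b--> 0
0 --b--> 2
2 --a--> 5
5 --b--> 0
0 --b--> 2
2 --a--> 5
5 --c--> 5
End in state 5, which is an accepting state.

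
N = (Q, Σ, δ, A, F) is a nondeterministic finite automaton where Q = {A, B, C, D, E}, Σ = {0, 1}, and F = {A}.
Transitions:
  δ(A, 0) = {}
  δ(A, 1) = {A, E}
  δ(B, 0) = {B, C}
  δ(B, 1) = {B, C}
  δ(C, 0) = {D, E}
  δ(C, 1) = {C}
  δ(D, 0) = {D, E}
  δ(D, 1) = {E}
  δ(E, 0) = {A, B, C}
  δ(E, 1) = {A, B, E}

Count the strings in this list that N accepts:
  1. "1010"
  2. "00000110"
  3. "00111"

1

"1010": accepted
"00000110": rejected
"00111": rejected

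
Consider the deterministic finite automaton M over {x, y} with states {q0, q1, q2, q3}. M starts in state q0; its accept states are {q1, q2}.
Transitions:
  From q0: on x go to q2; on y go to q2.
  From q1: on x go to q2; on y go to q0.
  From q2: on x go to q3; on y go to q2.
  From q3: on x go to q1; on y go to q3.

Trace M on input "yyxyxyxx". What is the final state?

q0 --y--> q2
q2 --y--> q2
q2 --x--> q3
q3 --y--> q3
q3 --x--> q1
q1 --y--> q0
q0 --x--> q2
q2 --x--> q3

q3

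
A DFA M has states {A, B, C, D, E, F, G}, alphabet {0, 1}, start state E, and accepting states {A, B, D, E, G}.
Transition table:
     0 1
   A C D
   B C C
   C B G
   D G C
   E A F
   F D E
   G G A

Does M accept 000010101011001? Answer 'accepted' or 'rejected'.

accepted

E --0--> A
A --0--> C
C --0--> B
B --0--> C
C --1--> G
G --0--> G
G --1--> A
A --0--> C
C --1--> G
G --0--> G
G --1--> A
A --1--> D
D --0--> G
G --0--> G
G --1--> A
End in state A, which is an accepting state.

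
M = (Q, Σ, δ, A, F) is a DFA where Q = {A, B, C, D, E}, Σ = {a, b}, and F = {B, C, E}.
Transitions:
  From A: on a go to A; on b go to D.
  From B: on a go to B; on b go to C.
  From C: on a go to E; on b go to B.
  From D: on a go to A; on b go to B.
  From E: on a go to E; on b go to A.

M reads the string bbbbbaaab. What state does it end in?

A

A --b--> D
D --b--> B
B --b--> C
C --b--> B
B --b--> C
C --a--> E
E --a--> E
E --a--> E
E --b--> A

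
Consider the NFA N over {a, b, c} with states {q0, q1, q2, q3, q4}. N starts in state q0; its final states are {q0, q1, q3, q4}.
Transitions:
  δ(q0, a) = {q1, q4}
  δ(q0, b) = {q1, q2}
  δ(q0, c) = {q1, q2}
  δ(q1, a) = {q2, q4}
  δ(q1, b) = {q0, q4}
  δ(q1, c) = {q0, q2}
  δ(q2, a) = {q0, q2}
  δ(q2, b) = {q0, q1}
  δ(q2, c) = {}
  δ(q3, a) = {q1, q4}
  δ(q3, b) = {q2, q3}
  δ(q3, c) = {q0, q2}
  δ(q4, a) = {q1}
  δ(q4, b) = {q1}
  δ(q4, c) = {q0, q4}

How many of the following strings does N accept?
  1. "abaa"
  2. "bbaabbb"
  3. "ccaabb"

"abaa": accepted
"bbaabbb": accepted
"ccaabb": accepted

3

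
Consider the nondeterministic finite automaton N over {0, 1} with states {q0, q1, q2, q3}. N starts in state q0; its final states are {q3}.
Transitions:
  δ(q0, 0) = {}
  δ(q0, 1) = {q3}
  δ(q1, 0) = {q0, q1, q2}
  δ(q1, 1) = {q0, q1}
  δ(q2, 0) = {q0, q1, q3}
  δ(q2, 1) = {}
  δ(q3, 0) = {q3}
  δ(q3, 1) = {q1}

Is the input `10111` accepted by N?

Start: {q0}
read 1: {q3}
read 0: {q3}
read 1: {q1}
read 1: {q0, q1}
read 1: {q0, q1, q3}
Reachable ∩ accepting = {q3} — nonempty.

accepted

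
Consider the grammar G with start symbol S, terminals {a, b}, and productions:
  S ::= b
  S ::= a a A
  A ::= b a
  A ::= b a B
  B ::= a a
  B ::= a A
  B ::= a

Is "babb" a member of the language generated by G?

no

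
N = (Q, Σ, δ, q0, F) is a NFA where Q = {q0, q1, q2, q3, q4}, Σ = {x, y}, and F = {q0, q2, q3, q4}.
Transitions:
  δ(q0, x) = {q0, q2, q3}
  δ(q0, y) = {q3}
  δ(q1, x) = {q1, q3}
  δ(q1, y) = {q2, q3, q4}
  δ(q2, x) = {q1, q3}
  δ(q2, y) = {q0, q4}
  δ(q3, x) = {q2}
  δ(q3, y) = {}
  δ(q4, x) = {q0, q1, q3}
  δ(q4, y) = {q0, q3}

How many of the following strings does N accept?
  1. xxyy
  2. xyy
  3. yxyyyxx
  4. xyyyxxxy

xxyy: accepted
xyy: accepted
yxyyyxx: accepted
xyyyxxxy: accepted

4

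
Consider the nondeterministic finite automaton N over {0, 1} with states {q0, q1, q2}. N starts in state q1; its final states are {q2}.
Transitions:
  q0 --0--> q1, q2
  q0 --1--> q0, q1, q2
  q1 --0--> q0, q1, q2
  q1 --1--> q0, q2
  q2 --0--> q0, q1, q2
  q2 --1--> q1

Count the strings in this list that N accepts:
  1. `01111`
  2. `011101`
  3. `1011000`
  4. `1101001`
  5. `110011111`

5

`01111`: accepted
`011101`: accepted
`1011000`: accepted
`1101001`: accepted
`110011111`: accepted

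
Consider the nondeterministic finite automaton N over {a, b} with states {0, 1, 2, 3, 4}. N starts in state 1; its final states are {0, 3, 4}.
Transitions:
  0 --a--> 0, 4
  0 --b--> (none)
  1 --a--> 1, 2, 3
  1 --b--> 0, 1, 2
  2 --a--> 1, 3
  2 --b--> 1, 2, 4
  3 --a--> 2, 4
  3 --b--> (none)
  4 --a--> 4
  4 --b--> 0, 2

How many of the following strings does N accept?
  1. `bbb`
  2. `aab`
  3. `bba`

3

`bbb`: accepted
`aab`: accepted
`bba`: accepted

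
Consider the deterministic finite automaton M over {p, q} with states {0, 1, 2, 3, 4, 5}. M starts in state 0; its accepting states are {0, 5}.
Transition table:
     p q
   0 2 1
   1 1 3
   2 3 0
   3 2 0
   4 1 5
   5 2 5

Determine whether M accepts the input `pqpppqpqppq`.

accepted

0 --p--> 2
2 --q--> 0
0 --p--> 2
2 --p--> 3
3 --p--> 2
2 --q--> 0
0 --p--> 2
2 --q--> 0
0 --p--> 2
2 --p--> 3
3 --q--> 0
End in state 0, which is an accepting state.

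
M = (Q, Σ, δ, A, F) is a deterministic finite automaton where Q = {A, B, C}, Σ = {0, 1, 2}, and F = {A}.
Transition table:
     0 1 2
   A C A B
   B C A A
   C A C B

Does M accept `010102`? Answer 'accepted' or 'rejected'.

A --0--> C
C --1--> C
C --0--> A
A --1--> A
A --0--> C
C --2--> B
End in state B, which is not an accepting state.

rejected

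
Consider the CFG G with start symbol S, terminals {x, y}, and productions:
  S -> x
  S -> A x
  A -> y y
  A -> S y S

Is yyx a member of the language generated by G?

yes

S ⇒ Ax ⇒ yyx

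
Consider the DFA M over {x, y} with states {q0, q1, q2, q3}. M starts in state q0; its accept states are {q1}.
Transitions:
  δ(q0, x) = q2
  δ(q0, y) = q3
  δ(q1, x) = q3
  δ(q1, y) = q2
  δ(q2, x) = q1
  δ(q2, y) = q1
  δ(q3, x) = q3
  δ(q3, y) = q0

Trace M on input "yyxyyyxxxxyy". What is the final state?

q3

q0 --y--> q3
q3 --y--> q0
q0 --x--> q2
q2 --y--> q1
q1 --y--> q2
q2 --y--> q1
q1 --x--> q3
q3 --x--> q3
q3 --x--> q3
q3 --x--> q3
q3 --y--> q0
q0 --y--> q3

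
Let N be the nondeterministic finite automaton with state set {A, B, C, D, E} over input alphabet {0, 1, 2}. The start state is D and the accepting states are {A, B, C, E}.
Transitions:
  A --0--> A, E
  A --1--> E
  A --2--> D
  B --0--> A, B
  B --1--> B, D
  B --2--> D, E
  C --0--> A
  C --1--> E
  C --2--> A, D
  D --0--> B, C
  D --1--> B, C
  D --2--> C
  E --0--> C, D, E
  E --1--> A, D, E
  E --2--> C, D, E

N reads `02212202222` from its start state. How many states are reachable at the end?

4

Start: {D}
read 0: {B, C}
read 2: {A, D, E}
read 2: {C, D, E}
read 1: {A, B, C, D, E}
read 2: {A, C, D, E}
read 2: {A, C, D, E}
read 0: {A, B, C, D, E}
read 2: {A, C, D, E}
read 2: {A, C, D, E}
read 2: {A, C, D, E}
read 2: {A, C, D, E}
Final reachable set {A, C, D, E} has 4 states.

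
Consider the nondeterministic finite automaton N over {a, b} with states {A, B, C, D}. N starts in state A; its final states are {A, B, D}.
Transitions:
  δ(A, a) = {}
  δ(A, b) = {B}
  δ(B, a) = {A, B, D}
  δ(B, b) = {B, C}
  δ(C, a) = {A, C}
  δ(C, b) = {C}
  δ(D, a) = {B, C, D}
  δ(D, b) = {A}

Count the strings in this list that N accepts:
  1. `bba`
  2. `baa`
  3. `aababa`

`bba`: accepted
`baa`: accepted
`aababa`: rejected

2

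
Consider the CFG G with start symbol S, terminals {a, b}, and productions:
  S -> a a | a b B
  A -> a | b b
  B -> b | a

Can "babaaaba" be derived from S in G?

no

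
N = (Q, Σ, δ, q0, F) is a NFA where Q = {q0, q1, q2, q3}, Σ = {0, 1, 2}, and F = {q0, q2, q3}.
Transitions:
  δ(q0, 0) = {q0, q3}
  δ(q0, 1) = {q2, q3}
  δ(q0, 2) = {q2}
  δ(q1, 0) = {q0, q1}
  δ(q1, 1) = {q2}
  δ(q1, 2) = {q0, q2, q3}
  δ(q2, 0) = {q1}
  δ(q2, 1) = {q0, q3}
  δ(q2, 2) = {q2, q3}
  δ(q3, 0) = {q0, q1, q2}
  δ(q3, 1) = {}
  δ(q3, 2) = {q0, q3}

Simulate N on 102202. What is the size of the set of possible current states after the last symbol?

Start: {q0}
read 1: {q2, q3}
read 0: {q0, q1, q2}
read 2: {q0, q2, q3}
read 2: {q0, q2, q3}
read 0: {q0, q1, q2, q3}
read 2: {q0, q2, q3}
Final reachable set {q0, q2, q3} has 3 states.

3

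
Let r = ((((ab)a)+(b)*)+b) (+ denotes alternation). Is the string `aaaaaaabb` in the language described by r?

Neither (((ab)a)+(b)*) nor b matches aaaaaaabb.

no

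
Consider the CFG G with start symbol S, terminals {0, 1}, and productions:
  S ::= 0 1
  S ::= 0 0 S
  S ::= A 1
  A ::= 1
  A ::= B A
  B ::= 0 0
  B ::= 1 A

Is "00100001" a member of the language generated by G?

no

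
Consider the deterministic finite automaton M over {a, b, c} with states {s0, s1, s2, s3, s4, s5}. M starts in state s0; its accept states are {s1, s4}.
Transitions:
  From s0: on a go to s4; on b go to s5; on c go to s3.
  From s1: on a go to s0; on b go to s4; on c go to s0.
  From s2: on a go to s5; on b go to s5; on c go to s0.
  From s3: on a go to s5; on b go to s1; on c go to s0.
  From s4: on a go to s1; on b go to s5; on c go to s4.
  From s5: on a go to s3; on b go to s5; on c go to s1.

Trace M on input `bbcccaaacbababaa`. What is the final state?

s0

s0 --b--> s5
s5 --b--> s5
s5 --c--> s1
s1 --c--> s0
s0 --c--> s3
s3 --a--> s5
s5 --a--> s3
s3 --a--> s5
s5 --c--> s1
s1 --b--> s4
s4 --a--> s1
s1 --b--> s4
s4 --a--> s1
s1 --b--> s4
s4 --a--> s1
s1 --a--> s0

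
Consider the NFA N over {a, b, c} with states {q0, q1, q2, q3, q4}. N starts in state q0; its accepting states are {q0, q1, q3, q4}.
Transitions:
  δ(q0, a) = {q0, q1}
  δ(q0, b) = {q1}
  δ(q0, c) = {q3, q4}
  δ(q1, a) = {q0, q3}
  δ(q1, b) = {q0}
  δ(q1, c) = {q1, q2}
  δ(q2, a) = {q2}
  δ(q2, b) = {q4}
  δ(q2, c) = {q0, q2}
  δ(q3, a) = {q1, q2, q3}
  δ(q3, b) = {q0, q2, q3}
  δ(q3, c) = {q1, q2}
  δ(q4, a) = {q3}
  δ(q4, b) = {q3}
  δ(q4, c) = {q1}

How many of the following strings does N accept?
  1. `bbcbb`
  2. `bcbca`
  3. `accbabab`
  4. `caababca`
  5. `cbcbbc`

5

`bbcbb`: accepted
`bcbca`: accepted
`accbabab`: accepted
`caababca`: accepted
`cbcbbc`: accepted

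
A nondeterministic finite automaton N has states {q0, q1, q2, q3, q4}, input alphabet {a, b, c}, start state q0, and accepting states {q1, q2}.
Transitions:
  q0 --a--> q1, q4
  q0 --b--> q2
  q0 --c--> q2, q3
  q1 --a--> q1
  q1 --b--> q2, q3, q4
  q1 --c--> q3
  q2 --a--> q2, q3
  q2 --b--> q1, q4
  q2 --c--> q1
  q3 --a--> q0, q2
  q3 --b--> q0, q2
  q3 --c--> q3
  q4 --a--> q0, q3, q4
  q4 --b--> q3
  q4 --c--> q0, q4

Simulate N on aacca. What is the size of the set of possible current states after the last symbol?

Start: {q0}
read a: {q1, q4}
read a: {q0, q1, q3, q4}
read c: {q0, q2, q3, q4}
read c: {q0, q1, q2, q3, q4}
read a: {q0, q1, q2, q3, q4}
Final reachable set {q0, q1, q2, q3, q4} has 5 states.

5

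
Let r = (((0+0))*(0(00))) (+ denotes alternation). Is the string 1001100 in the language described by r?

No split of 1001100 into u·v has ((0+0))* matching u and (0(00)) matching v.

no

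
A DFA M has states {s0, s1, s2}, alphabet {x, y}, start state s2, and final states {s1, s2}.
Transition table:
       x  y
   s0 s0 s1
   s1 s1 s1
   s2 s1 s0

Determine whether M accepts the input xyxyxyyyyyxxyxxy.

s2 --x--> s1
s1 --y--> s1
s1 --x--> s1
s1 --y--> s1
s1 --x--> s1
s1 --y--> s1
s1 --y--> s1
s1 --y--> s1
s1 --y--> s1
s1 --y--> s1
s1 --x--> s1
s1 --x--> s1
s1 --y--> s1
s1 --x--> s1
s1 --x--> s1
s1 --y--> s1
End in state s1, which is an accepting state.

accepted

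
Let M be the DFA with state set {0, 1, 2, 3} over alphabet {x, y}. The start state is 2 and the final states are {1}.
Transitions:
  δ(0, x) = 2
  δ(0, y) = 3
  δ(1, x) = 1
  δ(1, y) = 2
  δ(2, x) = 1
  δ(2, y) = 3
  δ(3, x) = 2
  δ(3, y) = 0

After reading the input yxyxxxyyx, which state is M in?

2 --y--> 3
3 --x--> 2
2 --y--> 3
3 --x--> 2
2 --x--> 1
1 --x--> 1
1 --y--> 2
2 --y--> 3
3 --x--> 2

2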